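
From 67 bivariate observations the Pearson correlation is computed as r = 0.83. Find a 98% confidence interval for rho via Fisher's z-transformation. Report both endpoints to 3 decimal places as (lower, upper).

(0.715, 0.901)

Fisher z: z_r = atanh(r) = ½·ln((1+0.83)/(1−0.83)) = 1.188136
SE(z) = 1/√(n−3) = 1/√64 = 0.125000
98% ⇒ z* = 2.326; margin = 2.326·0.125000 = 0.290750
CI on z-scale: (0.897386, 1.478886)
Back-transform: tanh(0.897386) = 0.715023, tanh(1.478886) = 0.901259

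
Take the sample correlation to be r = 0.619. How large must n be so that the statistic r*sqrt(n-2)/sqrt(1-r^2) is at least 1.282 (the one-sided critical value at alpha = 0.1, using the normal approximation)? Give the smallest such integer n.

r√(n−2)/√(1−r²) ≥ 1.282  ⇔  n−2 ≥ (1.282)²·(1−r²)/r²
(1−r²)/r² = (1−0.383161)/0.383161 = 1.6099
n ≥ 2 + 1.643524·1.6099 = 2 + 2.6459 = 4.6459
⌈4.6459⌉ = 5

5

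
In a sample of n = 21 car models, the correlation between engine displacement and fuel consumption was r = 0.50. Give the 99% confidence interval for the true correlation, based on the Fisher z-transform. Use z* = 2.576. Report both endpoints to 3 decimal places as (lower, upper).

(-0.058, 0.820)

Fisher z: z_r = atanh(r) = ½·ln((1+0.50)/(1−0.50)) = 0.549306
SE(z) = 1/√(n−3) = 1/√18 = 0.235702
99% ⇒ z* = 2.576; margin = 2.576·0.235702 = 0.607168
CI on z-scale: (-0.057862, 1.156474)
Back-transform: tanh(-0.057862) = -0.057798, tanh(1.156474) = 0.819887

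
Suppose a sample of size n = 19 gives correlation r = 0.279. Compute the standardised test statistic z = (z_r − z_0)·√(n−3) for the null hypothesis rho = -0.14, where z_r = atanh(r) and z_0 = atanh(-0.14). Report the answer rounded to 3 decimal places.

1.710

Fisher z: atanh(0.279) = 0.286597, atanh(-0.14) = -0.140926
z = (z_r − z_0)·√(n−3) = (0.286597 − (-0.140926))·√16 = 0.427523 · 4.000000 = 1.710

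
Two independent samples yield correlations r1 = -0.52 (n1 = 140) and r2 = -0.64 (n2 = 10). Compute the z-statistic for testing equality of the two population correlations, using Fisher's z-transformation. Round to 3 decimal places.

Fisher z-transforms: z1 = atanh(-0.52) = -0.576340, z2 = atanh(-0.64) = -0.758174; difference d = 0.181834
Var(d) = 1/137 + 1/7 = 0.0072993 + 0.1428571 = 0.1501564
z = d/√Var(d) = 0.181834 / √0.1501564 = 0.181834 / 0.387500 = 0.469

0.469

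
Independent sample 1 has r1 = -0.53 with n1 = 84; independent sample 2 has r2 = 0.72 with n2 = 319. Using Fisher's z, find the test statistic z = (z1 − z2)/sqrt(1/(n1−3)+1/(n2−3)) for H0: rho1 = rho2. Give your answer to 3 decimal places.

-12.027

Fisher z-transforms: z1 = atanh(-0.53) = -0.590145, z2 = atanh(0.72) = 0.907645; difference d = -1.497790
Var(d) = 1/81 + 1/316 = 0.0123457 + 0.0031646 = 0.0155103
z = d/√Var(d) = -1.497790 / √0.0155103 = -1.497790 / 0.124540 = -12.027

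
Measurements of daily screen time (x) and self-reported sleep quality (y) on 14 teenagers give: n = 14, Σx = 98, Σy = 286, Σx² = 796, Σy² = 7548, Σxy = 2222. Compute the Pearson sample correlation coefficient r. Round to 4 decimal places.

S_xy = nΣxy − ΣxΣy = 14·2222 − 98·286 = 31108 − 28028 = 3080
S_xx = nΣx² − (Σx)² = 14·796 − 98² = 11144 − 9604 = 1540
S_yy = nΣy² − (Σy)² = 14·7548 − 286² = 105672 − 81796 = 23876
r = S_xy / √(S_xx·S_yy) = 3080 / √(1540·23876) = 3080 / √36769040 = 3080 / 6063.7480 = 0.5079

0.5079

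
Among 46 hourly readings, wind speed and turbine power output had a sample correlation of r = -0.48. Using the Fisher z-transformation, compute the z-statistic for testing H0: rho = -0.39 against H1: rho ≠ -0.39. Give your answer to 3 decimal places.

-0.729

z_r = atanh(-0.48) = -0.522984,  z_0 = atanh(-0.39) = -0.411800
SE = 1/√(n−3) = 1/√43 = 0.152499
z = (z_r − z_0)/SE = (-0.522984 − (-0.411800)) / 0.152499 = -0.111184 / 0.152499 = -0.729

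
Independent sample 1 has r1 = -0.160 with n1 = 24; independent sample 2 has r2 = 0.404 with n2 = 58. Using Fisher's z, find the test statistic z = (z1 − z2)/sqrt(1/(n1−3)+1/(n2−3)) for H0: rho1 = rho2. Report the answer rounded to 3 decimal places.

Fisher z-transforms: z1 = atanh(-0.160) = -0.161387, z2 = atanh(0.404) = 0.428420; difference d = -0.589807
Var(d) = 1/21 + 1/55 = 0.0476190 + 0.0181818 = 0.0658008
z = d/√Var(d) = -0.589807 / √0.0658008 = -0.589807 / 0.256517 = -2.299

-2.299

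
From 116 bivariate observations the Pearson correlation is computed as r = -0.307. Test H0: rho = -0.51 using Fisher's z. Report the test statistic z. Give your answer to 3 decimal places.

2.610

z_r = atanh(-0.307) = -0.317230,  z_0 = atanh(-0.51) = -0.562730
SE = 1/√(n−3) = 1/√113 = 0.094072
z = (z_r − z_0)/SE = (-0.317230 − (-0.562730)) / 0.094072 = 0.245500 / 0.094072 = 2.610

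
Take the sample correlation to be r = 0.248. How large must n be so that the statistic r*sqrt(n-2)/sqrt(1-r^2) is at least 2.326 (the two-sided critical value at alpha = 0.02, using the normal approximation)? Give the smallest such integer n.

85

Need r·√(n−2)/√(1−r²) ≥ 2.326
√(n−2) ≥ 2.326·√(1−0.061504) / 0.248 = 2.326·0.968760 / 0.248 = 9.0860
n−2 ≥ 82.5554  ⇒  n ≥ 84.5554
Smallest integer n = 85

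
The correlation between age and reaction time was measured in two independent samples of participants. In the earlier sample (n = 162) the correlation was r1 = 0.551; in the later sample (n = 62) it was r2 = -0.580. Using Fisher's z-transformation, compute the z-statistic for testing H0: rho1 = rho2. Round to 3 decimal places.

8.412

z1 = atanh(0.551) = 0.619816,  z2 = atanh(-0.580) = -0.662463
SE = √(1/(n1−3) + 1/(n2−3)) = √(1/159 + 1/59) = √(0.0062893 + 0.0169492) = √0.0232385 = 0.152442
z = (z1 − z2)/SE = (0.619816 − (-0.662463)) / 0.152442 = 1.282279 / 0.152442 = 8.412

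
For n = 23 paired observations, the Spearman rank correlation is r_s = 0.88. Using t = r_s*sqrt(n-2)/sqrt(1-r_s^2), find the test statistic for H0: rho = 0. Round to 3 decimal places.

t = r_s·√(n−2) / √(1−r_s²) with r_s = 0.88, n = 23
  = 0.88·√21 / √(1 − 0.7744)
  = 0.88·4.582576 / 0.474974
  = 4.032667 / 0.474974 = 8.490

8.490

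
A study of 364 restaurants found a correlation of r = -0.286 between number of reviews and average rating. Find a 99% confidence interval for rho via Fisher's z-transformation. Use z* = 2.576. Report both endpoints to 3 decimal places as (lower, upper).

(-0.405, -0.157)

z_r = atanh(-0.286) = -0.294204;  SE = 1/√(n−3) = 1/√361 = 0.052632
z-limits: -0.294204 ± 2.576·0.052632 = -0.294204 ± 0.135580 = [-0.429784, -0.158624]
ρ-limits: (tanh -0.429784, tanh -0.158624) = (-0.405, -0.157)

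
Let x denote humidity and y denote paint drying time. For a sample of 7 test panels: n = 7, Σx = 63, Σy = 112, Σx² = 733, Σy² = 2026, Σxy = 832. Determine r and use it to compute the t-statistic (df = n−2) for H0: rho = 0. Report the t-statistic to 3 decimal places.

-4.437

S_xy = nΣxy − ΣxΣy = 7·832 − 63·112 = 5824 − 7056 = -1232
S_xx = nΣx² − (Σx)² = 7·733 − 63² = 5131 − 3969 = 1162
S_yy = nΣy² − (Σy)² = 7·2026 − 112² = 14182 − 12544 = 1638
r = S_xy / √(S_xx·S_yy) = -1232 / √(1162·1638) = -1232 / √1903356 = -1232 / 1379.6217 = -0.8930
t = r·√(n−2)/√(1−r²) = -0.8930·√5 / √(1−0.797449) = -1.996809 / 0.450057 = -4.437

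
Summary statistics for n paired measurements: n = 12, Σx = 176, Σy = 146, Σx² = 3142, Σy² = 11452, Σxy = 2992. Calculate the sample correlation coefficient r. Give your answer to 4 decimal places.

0.3652

S_xy = nΣxy − ΣxΣy = 12·2992 − 176·146 = 35904 − 25696 = 10208
S_xx = nΣx² − (Σx)² = 12·3142 − 176² = 37704 − 30976 = 6728
S_yy = nΣy² − (Σy)² = 12·11452 − 146² = 137424 − 21316 = 116108
r = S_xy / √(S_xx·S_yy) = 10208 / √(6728·116108) = 10208 / √781174624 = 10208 / 27949.5013 = 0.3652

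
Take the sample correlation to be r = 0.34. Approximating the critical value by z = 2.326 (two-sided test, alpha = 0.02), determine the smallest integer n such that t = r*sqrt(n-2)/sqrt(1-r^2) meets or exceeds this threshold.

44

Need r·√(n−2)/√(1−r²) ≥ 2.326
√(n−2) ≥ 2.326·√(1−0.1156) / 0.34 = 2.326·0.940425 / 0.34 = 6.4336
n−2 ≥ 41.3912  ⇒  n ≥ 43.3912
Smallest integer n = 44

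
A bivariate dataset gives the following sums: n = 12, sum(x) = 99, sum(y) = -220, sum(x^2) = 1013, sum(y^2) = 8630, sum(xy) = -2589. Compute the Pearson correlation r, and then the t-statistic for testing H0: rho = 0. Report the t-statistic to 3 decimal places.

Numerator: nΣxy − (Σx)(Σy) = 12·(-2589) − (99)(-220) = -9288
Denominator: √[(nΣx²−(Σx)²)(nΣy²−(Σy)²)]
  nΣx²−(Σx)² = 12·1013 − 9801 = 2355;  nΣy²−(Σy)² = 12·8630 − 48400 = 55160
  √(2355·55160) = √129901800 = 11397.4471
r = -9288 / 11397.4471 = -0.8149
t = r·√(n−2)/√(1−r²) = -0.8149·√10 / √(1−0.664062) = -2.576940 / 0.579602 = -4.446

-4.446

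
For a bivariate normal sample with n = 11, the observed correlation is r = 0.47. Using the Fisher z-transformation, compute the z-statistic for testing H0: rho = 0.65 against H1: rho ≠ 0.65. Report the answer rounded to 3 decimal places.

-0.750

z_r = atanh(0.47) = 0.510070,  z_0 = atanh(0.65) = 0.775299
SE = 1/√(n−3) = 1/√8 = 0.353553
z = (z_r − z_0)/SE = (0.510070 − 0.775299) / 0.353553 = -0.265229 / 0.353553 = -0.750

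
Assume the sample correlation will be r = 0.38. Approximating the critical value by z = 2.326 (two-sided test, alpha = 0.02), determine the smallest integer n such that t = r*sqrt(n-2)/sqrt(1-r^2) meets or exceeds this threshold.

35

r√(n−2)/√(1−r²) ≥ 2.326  ⇔  n−2 ≥ (2.326)²·(1−r²)/r²
(1−r²)/r² = (1−0.1444)/0.1444 = 5.9252
n ≥ 2 + 5.410276·5.9252 = 2 + 32.0570 = 34.0570
⌈34.0570⌉ = 35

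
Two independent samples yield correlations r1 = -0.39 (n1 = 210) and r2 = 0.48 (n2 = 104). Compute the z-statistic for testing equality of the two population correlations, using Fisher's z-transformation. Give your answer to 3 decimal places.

-7.702

z1 = atanh(-0.39) = -0.411800,  z2 = atanh(0.48) = 0.522984
SE = √(1/(n1−3) + 1/(n2−3)) = √(1/207 + 1/101) = √(0.0048309 + 0.0099010) = √0.0147319 = 0.121375
z = (z1 − z2)/SE = (-0.411800 − 0.522984) / 0.121375 = -0.934784 / 0.121375 = -7.702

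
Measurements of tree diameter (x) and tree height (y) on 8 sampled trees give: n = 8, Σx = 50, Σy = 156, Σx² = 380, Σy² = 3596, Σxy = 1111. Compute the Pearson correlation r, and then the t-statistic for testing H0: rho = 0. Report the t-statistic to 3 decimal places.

2.423

S_xy = nΣxy − ΣxΣy = 8·1111 − 50·156 = 8888 − 7800 = 1088
S_xx = nΣx² − (Σx)² = 8·380 − 50² = 3040 − 2500 = 540
S_yy = nΣy² − (Σy)² = 8·3596 − 156² = 28768 − 24336 = 4432
r = S_xy / √(S_xx·S_yy) = 1088 / √(540·4432) = 1088 / √2393280 = 1088 / 1547.0229 = 0.7033
t = r·√(n−2)/√(1−r²) = 0.7033·√6 / √(1−0.494631) = 1.722726 / 0.710893 = 2.423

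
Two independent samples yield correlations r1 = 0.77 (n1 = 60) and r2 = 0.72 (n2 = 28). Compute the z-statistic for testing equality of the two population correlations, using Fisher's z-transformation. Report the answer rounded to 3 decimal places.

0.470

Fisher z-transforms: z1 = atanh(0.77) = 1.020328, z2 = atanh(0.72) = 0.907645; difference d = 0.112683
Var(d) = 1/57 + 1/25 = 0.0175439 + 0.0400000 = 0.0575439
z = d/√Var(d) = 0.112683 / √0.0575439 = 0.112683 / 0.239883 = 0.470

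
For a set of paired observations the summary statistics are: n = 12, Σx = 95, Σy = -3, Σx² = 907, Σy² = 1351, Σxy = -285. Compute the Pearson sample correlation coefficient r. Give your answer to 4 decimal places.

Numerator: nΣxy − (Σx)(Σy) = 12·(-285) − (95)(-3) = -3135
Denominator: √[(nΣx²−(Σx)²)(nΣy²−(Σy)²)]
  nΣx²−(Σx)² = 12·907 − 9025 = 1859;  nΣy²−(Σy)² = 12·1351 − 9 = 16203
  √(1859·16203) = √30121377 = 5488.2945
r = -3135 / 5488.2945 = -0.5712

-0.5712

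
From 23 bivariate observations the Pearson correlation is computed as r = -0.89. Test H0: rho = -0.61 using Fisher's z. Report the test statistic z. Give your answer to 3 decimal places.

-3.189

z_r = atanh(-0.89) = -1.421926,  z_0 = atanh(-0.61) = -0.708921
SE = 1/√(n−3) = 1/√20 = 0.223607
z = (z_r − z_0)/SE = (-1.421926 − (-0.708921)) / 0.223607 = -0.713005 / 0.223607 = -3.189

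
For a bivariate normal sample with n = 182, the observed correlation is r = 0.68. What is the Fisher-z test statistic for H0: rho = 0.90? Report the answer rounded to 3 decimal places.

z_r = atanh(0.68) = 0.829114,  z_0 = atanh(0.90) = 1.472219
SE = 1/√(n−3) = 1/√179 = 0.074744
z = (z_r − z_0)/SE = (0.829114 − 1.472219) / 0.074744 = -0.643105 / 0.074744 = -8.604

-8.604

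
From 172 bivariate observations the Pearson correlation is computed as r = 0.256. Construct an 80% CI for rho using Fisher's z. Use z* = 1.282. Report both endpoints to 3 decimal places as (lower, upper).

z_r = atanh(0.256) = 0.261823;  SE = 1/√(n−3) = 1/√169 = 0.076923
z-limits: 0.261823 ± 1.282·0.076923 = 0.261823 ± 0.098615 = [0.163208, 0.360438]
ρ-limits: (tanh 0.163208, tanh 0.360438) = (0.162, 0.346)

(0.162, 0.346)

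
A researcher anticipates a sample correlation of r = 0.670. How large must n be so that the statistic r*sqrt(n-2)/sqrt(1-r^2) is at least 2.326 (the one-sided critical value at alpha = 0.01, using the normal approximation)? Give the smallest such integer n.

9

r√(n−2)/√(1−r²) ≥ 2.326  ⇔  n−2 ≥ (2.326)²·(1−r²)/r²
(1−r²)/r² = (1−0.448900)/0.448900 = 1.2277
n ≥ 2 + 5.410276·1.2277 = 2 + 6.6422 = 8.6422
⌈8.6422⌉ = 9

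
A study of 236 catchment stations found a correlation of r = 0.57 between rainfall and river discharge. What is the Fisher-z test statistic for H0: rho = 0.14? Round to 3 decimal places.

7.733

Fisher z: atanh(0.57) = 0.647523, atanh(0.14) = 0.140926
z = (z_r − z_0)·√(n−3) = (0.647523 − 0.140926)·√233 = 0.506597 · 15.264338 = 7.733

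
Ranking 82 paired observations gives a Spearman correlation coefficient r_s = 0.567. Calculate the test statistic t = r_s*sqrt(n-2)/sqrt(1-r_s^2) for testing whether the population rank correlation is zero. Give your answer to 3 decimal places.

6.157

1 − r_s² = 1 − 0.321489 = 0.678511;  √(1−r_s²) = 0.823718
√(n−2) = √80 = 8.944272
t = r_s·√(n−2)/√(1−r_s²) = 0.567 · 8.944272 / 0.823718 = 6.157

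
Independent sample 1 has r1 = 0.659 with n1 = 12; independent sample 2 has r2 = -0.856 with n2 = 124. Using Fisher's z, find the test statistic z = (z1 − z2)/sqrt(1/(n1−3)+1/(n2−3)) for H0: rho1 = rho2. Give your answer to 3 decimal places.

z1 = atanh(0.659) = 0.791044,  z2 = atanh(-0.856) = -1.278183
SE = √(1/(n1−3) + 1/(n2−3)) = √(1/9 + 1/121) = √(0.1111111 + 0.0082645) = √0.1193756 = 0.345508
z = (z1 − z2)/SE = (0.791044 − (-1.278183)) / 0.345508 = 2.069227 / 0.345508 = 5.989

5.989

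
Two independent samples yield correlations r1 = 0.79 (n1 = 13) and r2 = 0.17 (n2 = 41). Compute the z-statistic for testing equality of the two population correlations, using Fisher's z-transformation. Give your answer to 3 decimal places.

2.532

z1 = atanh(0.79) = 1.071432,  z2 = atanh(0.17) = 0.171667
SE = √(1/(n1−3) + 1/(n2−3)) = √(1/10 + 1/38) = √(0.1000000 + 0.0263158) = √0.1263158 = 0.355409
z = (z1 − z2)/SE = (1.071432 − 0.171667) / 0.355409 = 0.899765 / 0.355409 = 2.532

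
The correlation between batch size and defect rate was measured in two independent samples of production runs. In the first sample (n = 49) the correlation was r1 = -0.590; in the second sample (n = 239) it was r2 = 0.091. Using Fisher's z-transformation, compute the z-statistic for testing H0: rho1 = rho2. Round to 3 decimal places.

Fisher z-transforms: z1 = atanh(-0.590) = -0.677666, z2 = atanh(0.091) = 0.091252; difference d = -0.768918
Var(d) = 1/46 + 1/236 = 0.0217391 + 0.0042373 = 0.0259764
z = d/√Var(d) = -0.768918 / √0.0259764 = -0.768918 / 0.161172 = -4.771

-4.771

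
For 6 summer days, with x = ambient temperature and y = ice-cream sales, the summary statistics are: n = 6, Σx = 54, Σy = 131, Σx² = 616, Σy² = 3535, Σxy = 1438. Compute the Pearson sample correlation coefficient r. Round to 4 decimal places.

0.8744

Numerator: nΣxy − (Σx)(Σy) = 6·1438 − (54)(131) = 1554
Denominator: √[(nΣx²−(Σx)²)(nΣy²−(Σy)²)]
  nΣx²−(Σx)² = 6·616 − 2916 = 780;  nΣy²−(Σy)² = 6·3535 − 17161 = 4049
  √(780·4049) = √3158220 = 1777.1381
r = 1554 / 1777.1381 = 0.8744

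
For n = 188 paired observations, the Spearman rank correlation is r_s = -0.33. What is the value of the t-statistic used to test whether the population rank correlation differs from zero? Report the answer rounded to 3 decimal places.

-4.768

1 − r_s² = 1 − 0.1089 = 0.8911;  √(1−r_s²) = 0.943981
√(n−2) = √186 = 13.638182
t = r_s·√(n−2)/√(1−r_s²) = -0.33 · 13.638182 / 0.943981 = -4.768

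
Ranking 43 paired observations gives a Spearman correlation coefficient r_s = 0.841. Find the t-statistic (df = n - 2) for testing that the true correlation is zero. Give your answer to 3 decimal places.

1 − r_s² = 1 − 0.707281 = 0.292719;  √(1−r_s²) = 0.541035
√(n−2) = √41 = 6.403124
t = r_s·√(n−2)/√(1−r_s²) = 0.841 · 6.403124 / 0.541035 = 9.953

9.953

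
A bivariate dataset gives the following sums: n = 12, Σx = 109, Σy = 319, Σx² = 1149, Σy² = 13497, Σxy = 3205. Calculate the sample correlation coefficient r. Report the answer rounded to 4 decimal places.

0.3443

S_xy = nΣxy − ΣxΣy = 12·3205 − 109·319 = 38460 − 34771 = 3689
S_xx = nΣx² − (Σx)² = 12·1149 − 109² = 13788 − 11881 = 1907
S_yy = nΣy² − (Σy)² = 12·13497 − 319² = 161964 − 101761 = 60203
r = S_xy / √(S_xx·S_yy) = 3689 / √(1907·60203) = 3689 / √114807121 = 3689 / 10714.8085 = 0.3443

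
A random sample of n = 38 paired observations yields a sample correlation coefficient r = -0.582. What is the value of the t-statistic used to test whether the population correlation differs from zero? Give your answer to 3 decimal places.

t = r·√(n−2) / √(1−r²) with r = -0.582, n = 38
  = -0.582·√36 / √(1 − 0.338724)
  = -0.582·6.000000 / 0.813189
  = -3.492000 / 0.813189 = -4.294

-4.294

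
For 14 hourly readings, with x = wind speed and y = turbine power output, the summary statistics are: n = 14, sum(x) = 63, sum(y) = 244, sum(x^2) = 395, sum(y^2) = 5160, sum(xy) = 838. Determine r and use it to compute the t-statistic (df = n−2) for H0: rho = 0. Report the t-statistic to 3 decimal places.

Numerator: nΣxy − (Σx)(Σy) = 14·838 − (63)(244) = -3640
Denominator: √[(nΣx²−(Σx)²)(nΣy²−(Σy)²)]
  nΣx²−(Σx)² = 14·395 − 3969 = 1561;  nΣy²−(Σy)² = 14·5160 − 59536 = 12704
  √(1561·12704) = √19830944 = 4453.1948
r = -3640 / 4453.1948 = -0.8174
t = r·√(n−2)/√(1−r²) = -0.8174·√12 / √(1−0.668143) = -2.831557 / 0.576070 = -4.915

-4.915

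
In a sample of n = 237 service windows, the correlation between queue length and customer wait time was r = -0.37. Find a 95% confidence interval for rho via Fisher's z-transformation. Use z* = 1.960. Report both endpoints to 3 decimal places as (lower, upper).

Fisher z: z_r = atanh(r) = ½·ln((1+(-0.37))/(1−(-0.37))) = -0.388423
SE(z) = 1/√(n−3) = 1/√234 = 0.065372
95% ⇒ z* = 1.960; margin = 1.960·0.065372 = 0.128129
CI on z-scale: (-0.516552, -0.260294)
Back-transform: tanh(-0.516552) = -0.475034, tanh(-0.260294) = -0.254571

(-0.475, -0.255)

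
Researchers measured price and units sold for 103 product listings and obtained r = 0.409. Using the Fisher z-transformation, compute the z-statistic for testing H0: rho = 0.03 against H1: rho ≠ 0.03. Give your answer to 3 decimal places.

Fisher z: atanh(0.409) = 0.434410, atanh(0.03) = 0.030009
z = (z_r − z_0)·√(n−3) = (0.434410 − 0.030009)·√100 = 0.404401 · 10.000000 = 4.044

4.044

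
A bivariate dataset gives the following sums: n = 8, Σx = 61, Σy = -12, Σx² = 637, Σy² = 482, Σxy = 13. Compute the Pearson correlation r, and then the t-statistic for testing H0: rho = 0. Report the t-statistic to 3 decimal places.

0.976

S_xy = nΣxy − ΣxΣy = 8·13 − 61·(-12) = 104 − (-732) = 836
S_xx = nΣx² − (Σx)² = 8·637 − 61² = 5096 − 3721 = 1375
S_yy = nΣy² − (Σy)² = 8·482 − (-12)² = 3856 − 144 = 3712
r = S_xy / √(S_xx·S_yy) = 836 / √(1375·3712) = 836 / √5104000 = 836 / 2259.2034 = 0.3700
t = r·√(n−2)/√(1−r²) = 0.3700·√6 / √(1−0.136900) = 0.906311 / 0.929032 = 0.976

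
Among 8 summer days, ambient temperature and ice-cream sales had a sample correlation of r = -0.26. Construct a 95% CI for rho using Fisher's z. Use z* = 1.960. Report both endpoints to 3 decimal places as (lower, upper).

(-0.815, 0.544)

z_r = atanh(-0.26) = -0.266108;  SE = 1/√(n−3) = 1/√5 = 0.447214
z-limits: -0.266108 ± 1.960·0.447214 = -0.266108 ± 0.876539 = [-1.142647, 0.610431]
ρ-limits: (tanh -1.142647, tanh 0.610431) = (-0.815, 0.544)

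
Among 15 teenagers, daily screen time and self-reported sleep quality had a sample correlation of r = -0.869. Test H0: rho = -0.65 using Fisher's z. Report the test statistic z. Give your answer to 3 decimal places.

z_r = atanh(-0.869) = -1.328981,  z_0 = atanh(-0.65) = -0.775299
SE = 1/√(n−3) = 1/√12 = 0.288675
z = (z_r − z_0)/SE = (-1.328981 − (-0.775299)) / 0.288675 = -0.553682 / 0.288675 = -1.918

-1.918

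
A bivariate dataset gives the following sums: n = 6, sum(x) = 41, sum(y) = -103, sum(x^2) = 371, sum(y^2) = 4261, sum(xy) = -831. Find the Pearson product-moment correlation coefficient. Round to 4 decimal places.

S_xy = nΣxy − ΣxΣy = 6·(-831) − 41·(-103) = -4986 − (-4223) = -763
S_xx = nΣx² − (Σx)² = 6·371 − 41² = 2226 − 1681 = 545
S_yy = nΣy² − (Σy)² = 6·4261 − (-103)² = 25566 − 10609 = 14957
r = S_xy / √(S_xx·S_yy) = -763 / √(545·14957) = -763 / √8151565 = -763 / 2855.0946 = -0.2672

-0.2672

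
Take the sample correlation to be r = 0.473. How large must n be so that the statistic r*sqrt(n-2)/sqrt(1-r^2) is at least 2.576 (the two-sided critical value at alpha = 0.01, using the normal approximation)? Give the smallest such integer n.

r√(n−2)/√(1−r²) ≥ 2.576  ⇔  n−2 ≥ (2.576)²·(1−r²)/r²
(1−r²)/r² = (1−0.223729)/0.223729 = 3.4697
n ≥ 2 + 6.635776·3.4697 = 2 + 23.0242 = 25.0242
⌈25.0242⌉ = 26

26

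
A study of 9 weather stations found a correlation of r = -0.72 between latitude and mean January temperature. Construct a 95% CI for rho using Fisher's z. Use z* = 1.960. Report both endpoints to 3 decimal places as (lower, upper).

(-0.936, -0.107)

Fisher z: z_r = atanh(r) = ½·ln((1+(-0.72))/(1−(-0.72))) = -0.907645
SE(z) = 1/√(n−3) = 1/√6 = 0.408248
95% ⇒ z* = 1.960; margin = 1.960·0.408248 = 0.800166
CI on z-scale: (-1.707811, -0.107479)
Back-transform: tanh(-1.707811) = -0.936378, tanh(-0.107479) = -0.107067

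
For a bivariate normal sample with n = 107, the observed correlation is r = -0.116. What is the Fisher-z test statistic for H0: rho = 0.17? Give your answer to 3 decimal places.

z_r = atanh(-0.116) = -0.116525,  z_0 = atanh(0.17) = 0.171667
SE = 1/√(n−3) = 1/√104 = 0.098058
z = (z_r − z_0)/SE = (-0.116525 − 0.171667) / 0.098058 = -0.288192 / 0.098058 = -2.939

-2.939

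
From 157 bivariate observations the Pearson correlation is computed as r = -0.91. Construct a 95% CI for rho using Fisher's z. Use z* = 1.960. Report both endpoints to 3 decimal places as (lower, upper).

(-0.934, -0.879)

Fisher z: z_r = atanh(r) = ½·ln((1+(-0.91))/(1−(-0.91))) = -1.527524
SE(z) = 1/√(n−3) = 1/√154 = 0.080582
95% ⇒ z* = 1.960; margin = 1.960·0.080582 = 0.157941
CI on z-scale: (-1.685465, -1.369583)
Back-transform: tanh(-1.685465) = -0.933567, tanh(-1.369583) = -0.878597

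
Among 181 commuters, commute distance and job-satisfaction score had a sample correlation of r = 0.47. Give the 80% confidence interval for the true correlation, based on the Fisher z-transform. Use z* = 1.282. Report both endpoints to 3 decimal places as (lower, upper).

(0.392, 0.541)

z_r = atanh(0.47) = 0.510070;  SE = 1/√(n−3) = 1/√178 = 0.074953
z-limits: 0.510070 ± 1.282·0.074953 = 0.510070 ± 0.096090 = [0.413980, 0.606160]
ρ-limits: (tanh 0.413980, tanh 0.606160) = (0.392, 0.541)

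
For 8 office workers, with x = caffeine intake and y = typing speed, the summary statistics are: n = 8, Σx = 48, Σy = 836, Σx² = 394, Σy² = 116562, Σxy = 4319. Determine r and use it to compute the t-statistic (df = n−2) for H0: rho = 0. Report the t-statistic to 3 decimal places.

Numerator: nΣxy − (Σx)(Σy) = 8·4319 − (48)(836) = -5576
Denominator: √[(nΣx²−(Σx)²)(nΣy²−(Σy)²)]
  nΣx²−(Σx)² = 8·394 − 2304 = 848;  nΣy²−(Σy)² = 8·116562 − 698896 = 233600
  √(848·233600) = √198092800 = 14074.5444
r = -5576 / 14074.5444 = -0.3962
t = r·√(n−2)/√(1−r²) = -0.3962·√6 / √(1−0.156974) = -0.970488 / 0.918164 = -1.057

-1.057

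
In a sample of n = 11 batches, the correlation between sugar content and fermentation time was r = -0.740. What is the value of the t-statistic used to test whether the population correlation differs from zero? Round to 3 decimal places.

1 − r² = 1 − 0.547600 = 0.452400;  √(1−r²) = 0.672607
√(n−2) = √9 = 3.000000
t = r·√(n−2)/√(1−r²) = -0.740 · 3.000000 / 0.672607 = -3.301

-3.301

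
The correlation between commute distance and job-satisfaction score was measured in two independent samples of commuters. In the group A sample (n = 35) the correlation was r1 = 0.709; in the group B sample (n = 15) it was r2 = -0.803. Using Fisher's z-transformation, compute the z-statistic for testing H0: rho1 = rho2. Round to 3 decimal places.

5.885

z1 = atanh(0.709) = 0.885170,  z2 = atanh(-0.803) = -1.107002
SE = √(1/(n1−3) + 1/(n2−3)) = √(1/32 + 1/12) = √(0.0312500 + 0.0833333) = √0.1145833 = 0.338502
z = (z1 − z2)/SE = (0.885170 − (-1.107002)) / 0.338502 = 1.992172 / 0.338502 = 5.885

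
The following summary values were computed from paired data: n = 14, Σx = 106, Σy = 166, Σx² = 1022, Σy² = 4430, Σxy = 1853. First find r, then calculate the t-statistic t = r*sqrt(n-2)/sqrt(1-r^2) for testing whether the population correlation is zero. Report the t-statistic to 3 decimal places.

4.804

Numerator: nΣxy − (Σx)(Σy) = 14·1853 − (106)(166) = 8346
Denominator: √[(nΣx²−(Σx)²)(nΣy²−(Σy)²)]
  nΣx²−(Σx)² = 14·1022 − 11236 = 3072;  nΣy²−(Σy)² = 14·4430 − 27556 = 34464
  √(3072·34464) = √105873408 = 10289.4805
r = 8346 / 10289.4805 = 0.8111
t = r·√(n−2)/√(1−r²) = 0.8111·√12 / √(1−0.657883) = 2.809733 / 0.584908 = 4.804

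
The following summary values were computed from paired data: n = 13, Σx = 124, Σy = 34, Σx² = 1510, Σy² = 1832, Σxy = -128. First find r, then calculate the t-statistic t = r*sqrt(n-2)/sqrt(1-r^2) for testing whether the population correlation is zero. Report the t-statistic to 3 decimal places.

S_xy = nΣxy − ΣxΣy = 13·(-128) − 124·34 = -1664 − 4216 = -5880
S_xx = nΣx² − (Σx)² = 13·1510 − 124² = 19630 − 15376 = 4254
S_yy = nΣy² − (Σy)² = 13·1832 − 34² = 23816 − 1156 = 22660
r = S_xy / √(S_xx·S_yy) = -5880 / √(4254·22660) = -5880 / √96395640 = -5880 / 9818.1281 = -0.5989
t = r·√(n−2)/√(1−r²) = -0.5989·√11 / √(1−0.358681) = -1.986327 / 0.800824 = -2.480

-2.480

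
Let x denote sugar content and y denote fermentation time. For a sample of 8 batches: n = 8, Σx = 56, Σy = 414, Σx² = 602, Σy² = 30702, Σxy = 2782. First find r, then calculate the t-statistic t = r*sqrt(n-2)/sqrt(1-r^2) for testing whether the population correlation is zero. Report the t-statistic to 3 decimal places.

Numerator: nΣxy − (Σx)(Σy) = 8·2782 − (56)(414) = -928
Denominator: √[(nΣx²−(Σx)²)(nΣy²−(Σy)²)]
  nΣx²−(Σx)² = 8·602 − 3136 = 1680;  nΣy²−(Σy)² = 8·30702 − 171396 = 74220
  √(1680·74220) = √124689600 = 11166.4497
r = -928 / 11166.4497 = -0.0831
t = r·√(n−2)/√(1−r²) = -0.0831·√6 / √(1−0.006906) = -0.203553 / 0.996541 = -0.204

-0.204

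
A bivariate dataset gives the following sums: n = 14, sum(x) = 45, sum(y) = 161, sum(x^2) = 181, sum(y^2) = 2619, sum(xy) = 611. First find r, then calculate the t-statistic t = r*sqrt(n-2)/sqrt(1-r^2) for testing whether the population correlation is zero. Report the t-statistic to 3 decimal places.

2.340

S_xy = nΣxy − ΣxΣy = 14·611 − 45·161 = 8554 − 7245 = 1309
S_xx = nΣx² − (Σx)² = 14·181 − 45² = 2534 − 2025 = 509
S_yy = nΣy² − (Σy)² = 14·2619 − 161² = 36666 − 25921 = 10745
r = S_xy / √(S_xx·S_yy) = 1309 / √(509·10745) = 1309 / √5469205 = 1309 / 2338.6331 = 0.5597
t = r·√(n−2)/√(1−r²) = 0.5597·√12 / √(1−0.313264) = 1.938858 / 0.828695 = 2.340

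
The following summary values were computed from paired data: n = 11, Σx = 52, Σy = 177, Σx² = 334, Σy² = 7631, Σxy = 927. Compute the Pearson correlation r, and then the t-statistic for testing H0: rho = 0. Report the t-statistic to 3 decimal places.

0.421

Numerator: nΣxy − (Σx)(Σy) = 11·927 − (52)(177) = 993
Denominator: √[(nΣx²−(Σx)²)(nΣy²−(Σy)²)]
  nΣx²−(Σx)² = 11·334 − 2704 = 970;  nΣy²−(Σy)² = 11·7631 − 31329 = 52612
  √(970·52612) = √51033640 = 7143.7833
r = 993 / 7143.7833 = 0.1390
t = r·√(n−2)/√(1−r²) = 0.1390·√9 / √(1−0.019321) = 0.417000 / 0.990292 = 0.421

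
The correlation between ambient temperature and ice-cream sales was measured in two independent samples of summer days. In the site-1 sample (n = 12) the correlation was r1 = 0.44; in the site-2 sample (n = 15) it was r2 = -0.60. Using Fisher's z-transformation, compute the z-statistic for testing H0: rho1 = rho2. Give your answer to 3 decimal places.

Fisher z-transforms: z1 = atanh(0.44) = 0.472231, z2 = atanh(-0.60) = -0.693147; difference d = 1.165378
Var(d) = 1/9 + 1/12 = 0.1111111 + 0.0833333 = 0.1944444
z = d/√Var(d) = 1.165378 / √0.1944444 = 1.165378 / 0.440959 = 2.643

2.643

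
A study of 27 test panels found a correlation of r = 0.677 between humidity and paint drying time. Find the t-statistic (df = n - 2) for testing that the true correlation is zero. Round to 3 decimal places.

1 − r² = 1 − 0.458329 = 0.541671;  √(1−r²) = 0.735983
√(n−2) = √25 = 5.000000
t = r·√(n−2)/√(1−r²) = 0.677 · 5.000000 / 0.735983 = 4.599

4.599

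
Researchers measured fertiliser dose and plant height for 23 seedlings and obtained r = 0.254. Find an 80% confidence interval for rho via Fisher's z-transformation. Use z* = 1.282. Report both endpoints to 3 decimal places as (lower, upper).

Fisher z: z_r = atanh(r) = ½·ln((1+0.254)/(1−0.254)) = 0.259684
SE(z) = 1/√(n−3) = 1/√20 = 0.223607
80% ⇒ z* = 1.282; margin = 1.282·0.223607 = 0.286664
CI on z-scale: (-0.026980, 0.546348)
Back-transform: tanh(-0.026980) = -0.026973, tanh(0.546348) = 0.497778

(-0.027, 0.498)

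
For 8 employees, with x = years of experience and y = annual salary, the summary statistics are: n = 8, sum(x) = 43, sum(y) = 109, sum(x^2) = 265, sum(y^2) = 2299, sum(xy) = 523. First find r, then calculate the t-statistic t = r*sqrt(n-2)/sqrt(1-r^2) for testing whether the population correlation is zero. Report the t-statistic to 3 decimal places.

Numerator: nΣxy − (Σx)(Σy) = 8·523 − (43)(109) = -503
Denominator: √[(nΣx²−(Σx)²)(nΣy²−(Σy)²)]
  nΣx²−(Σx)² = 8·265 − 1849 = 271;  nΣy²−(Σy)² = 8·2299 − 11881 = 6511
  √(271·6511) = √1764481 = 1328.3377
r = -503 / 1328.3377 = -0.3787
t = r·√(n−2)/√(1−r²) = -0.3787·√6 / √(1−0.143414) = -0.927622 / 0.925519 = -1.002

-1.002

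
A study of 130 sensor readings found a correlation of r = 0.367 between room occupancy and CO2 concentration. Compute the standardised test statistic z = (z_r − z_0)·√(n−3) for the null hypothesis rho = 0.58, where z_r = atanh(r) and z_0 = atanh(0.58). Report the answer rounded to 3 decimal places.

-3.127

z_r = atanh(0.367) = 0.384952,  z_0 = atanh(0.58) = 0.662463
SE = 1/√(n−3) = 1/√127 = 0.088736
z = (z_r − z_0)/SE = (0.384952 − 0.662463) / 0.088736 = -0.277511 / 0.088736 = -3.127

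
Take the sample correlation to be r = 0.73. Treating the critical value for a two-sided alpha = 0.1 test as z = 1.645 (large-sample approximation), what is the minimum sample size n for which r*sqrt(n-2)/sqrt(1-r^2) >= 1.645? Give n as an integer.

5

Need r·√(n−2)/√(1−r²) ≥ 1.645
√(n−2) ≥ 1.645·√(1−0.5329) / 0.73 = 1.645·0.683447 / 0.73 = 1.5401
n−2 ≥ 2.3719  ⇒  n ≥ 4.3719
Smallest integer n = 5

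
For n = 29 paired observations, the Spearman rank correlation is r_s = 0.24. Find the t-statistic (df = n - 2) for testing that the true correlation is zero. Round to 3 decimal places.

1 − r_s² = 1 − 0.0576 = 0.9424;  √(1−r_s²) = 0.970773
√(n−2) = √27 = 5.196152
t = r_s·√(n−2)/√(1−r_s²) = 0.24 · 5.196152 / 0.970773 = 1.285

1.285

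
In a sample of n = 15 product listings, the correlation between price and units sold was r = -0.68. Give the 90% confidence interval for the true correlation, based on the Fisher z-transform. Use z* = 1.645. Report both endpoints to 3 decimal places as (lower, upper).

Fisher z: z_r = atanh(r) = ½·ln((1+(-0.68))/(1−(-0.68))) = -0.829114
SE(z) = 1/√(n−3) = 1/√12 = 0.288675
90% ⇒ z* = 1.645; margin = 1.645·0.288675 = 0.474870
CI on z-scale: (-1.303984, -0.354244)
Back-transform: tanh(-1.303984) = -0.862745, tanh(-0.354244) = -0.340134

(-0.863, -0.340)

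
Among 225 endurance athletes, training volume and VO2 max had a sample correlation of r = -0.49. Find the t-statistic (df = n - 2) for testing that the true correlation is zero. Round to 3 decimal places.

t = r·√(n−2) / √(1−r²) with r = -0.49, n = 225
  = -0.49·√223 / √(1 − 0.2401)
  = -0.49·14.933185 / 0.871722
  = -7.317261 / 0.871722 = -8.394

-8.394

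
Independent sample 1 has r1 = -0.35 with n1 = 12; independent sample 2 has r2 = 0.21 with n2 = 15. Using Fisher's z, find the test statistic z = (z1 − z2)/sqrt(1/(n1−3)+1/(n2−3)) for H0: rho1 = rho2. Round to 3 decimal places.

Fisher z-transforms: z1 = atanh(-0.35) = -0.365444, z2 = atanh(0.21) = 0.213171; difference d = -0.578615
Var(d) = 1/9 + 1/12 = 0.1111111 + 0.0833333 = 0.1944444
z = d/√Var(d) = -0.578615 / √0.1944444 = -0.578615 / 0.440959 = -1.312

-1.312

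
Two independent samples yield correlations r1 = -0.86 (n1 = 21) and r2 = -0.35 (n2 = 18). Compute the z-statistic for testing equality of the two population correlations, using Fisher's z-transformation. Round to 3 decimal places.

-2.654

Fisher z-transforms: z1 = atanh(-0.86) = -1.293345, z2 = atanh(-0.35) = -0.365444; difference d = -0.927901
Var(d) = 1/18 + 1/15 = 0.0555556 + 0.0666667 = 0.1222223
z = d/√Var(d) = -0.927901 / √0.1222223 = -0.927901 / 0.349603 = -2.654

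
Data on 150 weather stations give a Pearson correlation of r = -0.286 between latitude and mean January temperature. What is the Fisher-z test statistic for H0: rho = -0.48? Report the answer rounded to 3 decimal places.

Fisher z: atanh(-0.286) = -0.294204, atanh(-0.48) = -0.522984
z = (z_r − z_0)·√(n−3) = (-0.294204 − (-0.522984))·√147 = 0.228780 · 12.124356 = 2.774

2.774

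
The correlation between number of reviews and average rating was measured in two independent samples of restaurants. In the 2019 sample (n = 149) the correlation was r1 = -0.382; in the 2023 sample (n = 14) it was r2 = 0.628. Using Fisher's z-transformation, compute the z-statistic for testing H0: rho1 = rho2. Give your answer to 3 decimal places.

z1 = atanh(-0.382) = -0.402399,  z2 = atanh(0.628) = 0.738107
SE = √(1/(n1−3) + 1/(n2−3)) = √(1/146 + 1/11) = √(0.0068493 + 0.0909091) = √0.0977584 = 0.312663
z = (z1 − z2)/SE = (-0.402399 − 0.738107) / 0.312663 = -1.140506 / 0.312663 = -3.648

-3.648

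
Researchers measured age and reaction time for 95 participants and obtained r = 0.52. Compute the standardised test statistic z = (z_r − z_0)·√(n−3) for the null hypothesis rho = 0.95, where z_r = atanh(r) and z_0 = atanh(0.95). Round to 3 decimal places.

-12.042

Fisher z: atanh(0.52) = 0.576340, atanh(0.95) = 1.831781
z = (z_r − z_0)·√(n−3) = (0.576340 − 1.831781)·√92 = -1.255441 · 9.591663 = -12.042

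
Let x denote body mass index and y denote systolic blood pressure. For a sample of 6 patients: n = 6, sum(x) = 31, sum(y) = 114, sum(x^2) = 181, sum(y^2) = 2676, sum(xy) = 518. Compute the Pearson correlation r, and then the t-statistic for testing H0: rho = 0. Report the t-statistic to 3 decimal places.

-1.900

S_xy = nΣxy − ΣxΣy = 6·518 − 31·114 = 3108 − 3534 = -426
S_xx = nΣx² − (Σx)² = 6·181 − 31² = 1086 − 961 = 125
S_yy = nΣy² − (Σy)² = 6·2676 − 114² = 16056 − 12996 = 3060
r = S_xy / √(S_xx·S_yy) = -426 / √(125·3060) = -426 / √382500 = -426 / 618.4658 = -0.6888
t = r·√(n−2)/√(1−r²) = -0.6888·√4 / √(1−0.474445) = -1.377600 / 0.724952 = -1.900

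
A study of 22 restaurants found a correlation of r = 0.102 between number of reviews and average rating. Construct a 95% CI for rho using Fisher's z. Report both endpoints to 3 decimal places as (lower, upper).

(-0.334, 0.502)

Fisher z: z_r = atanh(r) = ½·ln((1+0.102)/(1−0.102)) = 0.102356
SE(z) = 1/√(n−3) = 1/√19 = 0.229416
95% ⇒ z* = 1.960; margin = 1.960·0.229416 = 0.449655
CI on z-scale: (-0.347299, 0.552011)
Back-transform: tanh(-0.347299) = -0.333978, tanh(0.552011) = 0.502026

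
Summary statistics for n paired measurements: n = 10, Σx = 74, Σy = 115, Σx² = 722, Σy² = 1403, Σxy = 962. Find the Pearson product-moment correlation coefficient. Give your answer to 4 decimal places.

Numerator: nΣxy − (Σx)(Σy) = 10·962 − (74)(115) = 1110
Denominator: √[(nΣx²−(Σx)²)(nΣy²−(Σy)²)]
  nΣx²−(Σx)² = 10·722 − 5476 = 1744;  nΣy²−(Σy)² = 10·1403 − 13225 = 805
  √(1744·805) = √1403920 = 1184.8713
r = 1110 / 1184.8713 = 0.9368

0.9368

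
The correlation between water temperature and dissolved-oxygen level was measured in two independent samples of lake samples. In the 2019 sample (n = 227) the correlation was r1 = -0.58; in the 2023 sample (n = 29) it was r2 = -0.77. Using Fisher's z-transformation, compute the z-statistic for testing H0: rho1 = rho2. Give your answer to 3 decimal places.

1.727

z1 = atanh(-0.58) = -0.662463,  z2 = atanh(-0.77) = -1.020328
SE = √(1/(n1−3) + 1/(n2−3)) = √(1/224 + 1/26) = √(0.0044643 + 0.0384615) = √0.0429258 = 0.207185
z = (z1 − z2)/SE = (-0.662463 − (-1.020328)) / 0.207185 = 0.357865 / 0.207185 = 1.727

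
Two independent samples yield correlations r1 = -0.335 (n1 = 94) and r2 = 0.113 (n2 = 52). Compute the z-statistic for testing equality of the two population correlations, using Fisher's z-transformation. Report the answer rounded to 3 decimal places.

z1 = atanh(-0.335) = -0.348450,  z2 = atanh(0.113) = 0.113485
SE = √(1/(n1−3) + 1/(n2−3)) = √(1/91 + 1/49) = √(0.0109890 + 0.0204082) = √0.0313972 = 0.177193
z = (z1 − z2)/SE = (-0.348450 − 0.113485) / 0.177193 = -0.461935 / 0.177193 = -2.607

-2.607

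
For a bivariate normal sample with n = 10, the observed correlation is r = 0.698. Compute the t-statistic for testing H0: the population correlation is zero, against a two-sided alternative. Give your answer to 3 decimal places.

1 − r² = 1 − 0.487204 = 0.512796;  √(1−r²) = 0.716098
√(n−2) = √8 = 2.828427
t = r·√(n−2)/√(1−r²) = 0.698 · 2.828427 / 0.716098 = 2.757

2.757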